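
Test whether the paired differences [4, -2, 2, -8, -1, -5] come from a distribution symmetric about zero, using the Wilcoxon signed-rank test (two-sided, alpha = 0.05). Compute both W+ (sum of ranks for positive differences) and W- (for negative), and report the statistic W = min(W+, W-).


Step 1: Drop any zero differences (none here) and take |d_i|.
|d| = [4, 2, 2, 8, 1, 5]
Step 2: Midrank |d_i| (ties get averaged ranks).
ranks: |4|->4, |2|->2.5, |2|->2.5, |8|->6, |1|->1, |5|->5
Step 3: Attach original signs; sum ranks with positive sign and with negative sign.
W+ = 4 + 2.5 = 6.5
W- = 2.5 + 6 + 1 + 5 = 14.5
(Check: W+ + W- = 21 should equal n(n+1)/2 = 21.)
Step 4: Test statistic W = min(W+, W-) = 6.5.
Step 5: Ties in |d|, so use the tie-corrected normal approximation.
        E[W] = n(n+1)/4 = 6*7/4 = 10.5.
        Tie groups: |d|=2 (t=2); sum(t^3 - t) = 6.
        Var[W] = n(n+1)(2n+1)/24 - sum(t^3-t)/48 = 546/24 - 6/48 = 22.625.
        z = (W - E[W]) / sqrt(Var[W]) = (6.5 - 10.5) / 4.7566 = -0.8409.
        Two-sided p = 2*Phi(z) = 0.400381.
Step 6: alpha = 0.05. fail to reject H0.

W+ = 6.5, W- = 14.5, W = min = 6.5, p = 0.400381, fail to reject H0.


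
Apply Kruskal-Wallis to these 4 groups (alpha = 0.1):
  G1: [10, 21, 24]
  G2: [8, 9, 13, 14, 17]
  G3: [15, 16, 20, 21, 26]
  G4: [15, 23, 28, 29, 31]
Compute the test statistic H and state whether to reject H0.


Step 1: Combine all N = 18 observations and assign midranks.
sorted (value, group, rank): (8,G2,1), (9,G2,2), (10,G1,3), (13,G2,4), (14,G2,5), (15,G3,6.5), (15,G4,6.5), (16,G3,8), (17,G2,9), (20,G3,10), (21,G1,11.5), (21,G3,11.5), (23,G4,13), (24,G1,14), (26,G3,15), (28,G4,16), (29,G4,17), (31,G4,18)
Step 2: Sum ranks within each group.
R_1 = 28.5 (n_1 = 3)
R_2 = 21 (n_2 = 5)
R_3 = 51 (n_3 = 5)
R_4 = 70.5 (n_4 = 5)
Step 3: H = 12/(N(N+1)) * sum(R_i^2/n_i) - 3(N+1)
     = 12/(18*19) * (28.5^2/3 + 21^2/5 + 51^2/5 + 70.5^2/5) - 3*19
     = 0.035088 * 1873.2 - 57
     = 8.726316.
Step 4: Ties present; correction factor C = 1 - 12/(18^3 - 18) = 0.997936. Corrected H = 8.726316 / 0.997936 = 8.744364.
Step 5: Under H0, H ~ chi^2(3); p-value = 0.032890.
Step 6: alpha = 0.1. reject H0.

H = 8.7444, df = 3, p = 0.032890, reject H0.


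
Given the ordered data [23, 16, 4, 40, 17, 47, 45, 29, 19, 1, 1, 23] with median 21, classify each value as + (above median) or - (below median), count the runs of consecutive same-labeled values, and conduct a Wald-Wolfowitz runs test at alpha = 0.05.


Step 1: Compute median = 21; label A = above, B = below.
Labels in order: ABBABAAABBBA  (n_A = 6, n_B = 6)
Step 2: Count runs R = 7.
Step 3: Under H0 (random ordering), E[R] = 2*n_A*n_B/(n_A+n_B) + 1 = 2*6*6/12 + 1 = 7.0000.
        Var[R] = 2*n_A*n_B*(2*n_A*n_B - n_A - n_B) / ((n_A+n_B)^2 * (n_A+n_B-1)) = 4320/1584 = 2.7273.
        SD[R] = 1.6514.
Step 4: R = E[R], so z = 0 with no continuity correction.
Step 5: Two-sided p-value via normal approximation = 2*(1 - Phi(|z|)) = 1.000000.
Step 6: alpha = 0.05. fail to reject H0.

R = 7, z = 0.0000, p = 1.000000, fail to reject H0.


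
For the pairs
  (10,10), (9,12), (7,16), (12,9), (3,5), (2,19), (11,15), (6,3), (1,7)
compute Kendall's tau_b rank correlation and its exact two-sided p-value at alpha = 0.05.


Step 1: Enumerate the 36 unordered pairs (i,j) with i<j and classify each by sign(x_j-x_i) * sign(y_j-y_i).
  (1,2):dx=-1,dy=+2->D; (1,3):dx=-3,dy=+6->D; (1,4):dx=+2,dy=-1->D; (1,5):dx=-7,dy=-5->C
  (1,6):dx=-8,dy=+9->D; (1,7):dx=+1,dy=+5->C; (1,8):dx=-4,dy=-7->C; (1,9):dx=-9,dy=-3->C
  (2,3):dx=-2,dy=+4->D; (2,4):dx=+3,dy=-3->D; (2,5):dx=-6,dy=-7->C; (2,6):dx=-7,dy=+7->D
  (2,7):dx=+2,dy=+3->C; (2,8):dx=-3,dy=-9->C; (2,9):dx=-8,dy=-5->C; (3,4):dx=+5,dy=-7->D
  (3,5):dx=-4,dy=-11->C; (3,6):dx=-5,dy=+3->D; (3,7):dx=+4,dy=-1->D; (3,8):dx=-1,dy=-13->C
  (3,9):dx=-6,dy=-9->C; (4,5):dx=-9,dy=-4->C; (4,6):dx=-10,dy=+10->D; (4,7):dx=-1,dy=+6->D
  (4,8):dx=-6,dy=-6->C; (4,9):dx=-11,dy=-2->C; (5,6):dx=-1,dy=+14->D; (5,7):dx=+8,dy=+10->C
  (5,8):dx=+3,dy=-2->D; (5,9):dx=-2,dy=+2->D; (6,7):dx=+9,dy=-4->D; (6,8):dx=+4,dy=-16->D
  (6,9):dx=-1,dy=-12->C; (7,8):dx=-5,dy=-12->C; (7,9):dx=-10,dy=-8->C; (8,9):dx=-5,dy=+4->D
Step 2: C = 18, D = 18, total pairs = 36.
Step 3: tau = (C - D)/(n(n-1)/2) = (18 - 18)/36 = 0.000000.
Step 4: Exact two-sided p-value (enumerate n! = 362880 permutations of y under H0): p = 1.000000.
Step 5: alpha = 0.05. fail to reject H0.

tau_b = 0.0000 (C=18, D=18), p = 1.000000, fail to reject H0.


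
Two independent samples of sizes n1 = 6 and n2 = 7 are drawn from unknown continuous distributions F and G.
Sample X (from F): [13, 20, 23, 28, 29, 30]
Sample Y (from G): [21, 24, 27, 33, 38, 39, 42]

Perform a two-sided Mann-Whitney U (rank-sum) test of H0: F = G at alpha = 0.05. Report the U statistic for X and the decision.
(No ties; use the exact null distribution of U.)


Step 1: Combine and sort all 13 observations; assign midranks.
sorted (value, group): (13,X), (20,X), (21,Y), (23,X), (24,Y), (27,Y), (28,X), (29,X), (30,X), (33,Y), (38,Y), (39,Y), (42,Y)
ranks: 13->1, 20->2, 21->3, 23->4, 24->5, 27->6, 28->7, 29->8, 30->9, 33->10, 38->11, 39->12, 42->13
Step 2: Rank sum for X: R1 = 1 + 2 + 4 + 7 + 8 + 9 = 31.
Step 3: U_X = R1 - n1(n1+1)/2 = 31 - 6*7/2 = 31 - 21 = 10.
       U_Y = n1*n2 - U_X = 42 - 10 = 32.
Step 4: No ties, so the exact null distribution of U (based on enumerating the C(13,6) = 1716 equally likely rank assignments) gives the two-sided p-value.
Step 5: p-value = 0.137529; compare to alpha = 0.05. fail to reject H0.

U_X = 10, p = 0.137529, fail to reject H0 at alpha = 0.05.


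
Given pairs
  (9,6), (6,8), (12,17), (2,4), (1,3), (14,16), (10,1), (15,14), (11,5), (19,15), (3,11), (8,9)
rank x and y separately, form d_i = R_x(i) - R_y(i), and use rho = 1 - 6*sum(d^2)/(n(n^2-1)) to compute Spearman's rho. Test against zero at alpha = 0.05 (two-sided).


Step 1: Rank x and y separately (midranks; no ties here).
rank(x): 9->6, 6->4, 12->9, 2->2, 1->1, 14->10, 10->7, 15->11, 11->8, 19->12, 3->3, 8->5
rank(y): 6->5, 8->6, 17->12, 4->3, 3->2, 16->11, 1->1, 14->9, 5->4, 15->10, 11->8, 9->7
Step 2: d_i = R_x(i) - R_y(i); compute d_i^2.
  (6-5)^2=1, (4-6)^2=4, (9-12)^2=9, (2-3)^2=1, (1-2)^2=1, (10-11)^2=1, (7-1)^2=36, (11-9)^2=4, (8-4)^2=16, (12-10)^2=4, (3-8)^2=25, (5-7)^2=4
sum(d^2) = 106.
Step 3: rho = 1 - 6*106 / (12*(12^2 - 1)) = 1 - 636/1716 = 0.629371.
Step 4: Under H0, t = rho * sqrt((n-2)/(1-rho^2)) = 2.5611 ~ t(10).
Step 5: Two-sided p-value from the t-distribution with 10 df = 0.028320.
Step 6: alpha = 0.05. reject H0.

rho = 0.6294, p = 0.028320, reject H0 at alpha = 0.05.


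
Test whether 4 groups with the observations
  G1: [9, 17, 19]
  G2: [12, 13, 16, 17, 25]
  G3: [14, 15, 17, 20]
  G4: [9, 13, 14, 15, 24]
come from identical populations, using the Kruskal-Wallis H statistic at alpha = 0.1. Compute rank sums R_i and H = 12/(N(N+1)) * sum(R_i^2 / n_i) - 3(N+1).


Step 1: Combine all N = 17 observations and assign midranks.
sorted (value, group, rank): (9,G1,1.5), (9,G4,1.5), (12,G2,3), (13,G2,4.5), (13,G4,4.5), (14,G3,6.5), (14,G4,6.5), (15,G3,8.5), (15,G4,8.5), (16,G2,10), (17,G1,12), (17,G2,12), (17,G3,12), (19,G1,14), (20,G3,15), (24,G4,16), (25,G2,17)
Step 2: Sum ranks within each group.
R_1 = 27.5 (n_1 = 3)
R_2 = 46.5 (n_2 = 5)
R_3 = 42 (n_3 = 4)
R_4 = 37 (n_4 = 5)
Step 3: H = 12/(N(N+1)) * sum(R_i^2/n_i) - 3(N+1)
     = 12/(17*18) * (27.5^2/3 + 46.5^2/5 + 42^2/4 + 37^2/5) - 3*18
     = 0.039216 * 1399.33 - 54
     = 0.875817.
Step 4: Ties present; correction factor C = 1 - 48/(17^3 - 17) = 0.990196. Corrected H = 0.875817 / 0.990196 = 0.884488.
Step 5: Under H0, H ~ chi^2(3); p-value = 0.829169.
Step 6: alpha = 0.1. fail to reject H0.

H = 0.8845, df = 3, p = 0.829169, fail to reject H0.


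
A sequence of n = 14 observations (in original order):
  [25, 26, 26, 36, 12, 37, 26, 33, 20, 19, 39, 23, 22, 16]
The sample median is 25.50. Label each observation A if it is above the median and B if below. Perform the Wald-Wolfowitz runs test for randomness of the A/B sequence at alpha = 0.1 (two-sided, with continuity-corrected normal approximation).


Step 1: Compute median = 25.50; label A = above, B = below.
Labels in order: BAAABAAABBABBB  (n_A = 7, n_B = 7)
Step 2: Count runs R = 7.
Step 3: Under H0 (random ordering), E[R] = 2*n_A*n_B/(n_A+n_B) + 1 = 2*7*7/14 + 1 = 8.0000.
        Var[R] = 2*n_A*n_B*(2*n_A*n_B - n_A - n_B) / ((n_A+n_B)^2 * (n_A+n_B-1)) = 8232/2548 = 3.2308.
        SD[R] = 1.7974.
Step 4: Continuity-corrected z = (R + 0.5 - E[R]) / SD[R] = (7 + 0.5 - 8.0000) / 1.7974 = -0.2782.
Step 5: Two-sided p-value via normal approximation = 2*(1 - Phi(|z|)) = 0.780879.
Step 6: alpha = 0.1. fail to reject H0.

R = 7, z = -0.2782, p = 0.780879, fail to reject H0.


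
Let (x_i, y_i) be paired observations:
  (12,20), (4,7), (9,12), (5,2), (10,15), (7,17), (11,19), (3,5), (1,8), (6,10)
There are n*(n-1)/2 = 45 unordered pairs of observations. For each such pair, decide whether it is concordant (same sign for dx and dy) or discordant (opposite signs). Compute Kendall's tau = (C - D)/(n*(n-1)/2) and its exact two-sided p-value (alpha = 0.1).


Step 1: Enumerate the 45 unordered pairs (i,j) with i<j and classify each by sign(x_j-x_i) * sign(y_j-y_i).
  (1,2):dx=-8,dy=-13->C; (1,3):dx=-3,dy=-8->C; (1,4):dx=-7,dy=-18->C; (1,5):dx=-2,dy=-5->C
  (1,6):dx=-5,dy=-3->C; (1,7):dx=-1,dy=-1->C; (1,8):dx=-9,dy=-15->C; (1,9):dx=-11,dy=-12->C
  (1,10):dx=-6,dy=-10->C; (2,3):dx=+5,dy=+5->C; (2,4):dx=+1,dy=-5->D; (2,5):dx=+6,dy=+8->C
  (2,6):dx=+3,dy=+10->C; (2,7):dx=+7,dy=+12->C; (2,8):dx=-1,dy=-2->C; (2,9):dx=-3,dy=+1->D
  (2,10):dx=+2,dy=+3->C; (3,4):dx=-4,dy=-10->C; (3,5):dx=+1,dy=+3->C; (3,6):dx=-2,dy=+5->D
  (3,7):dx=+2,dy=+7->C; (3,8):dx=-6,dy=-7->C; (3,9):dx=-8,dy=-4->C; (3,10):dx=-3,dy=-2->C
  (4,5):dx=+5,dy=+13->C; (4,6):dx=+2,dy=+15->C; (4,7):dx=+6,dy=+17->C; (4,8):dx=-2,dy=+3->D
  (4,9):dx=-4,dy=+6->D; (4,10):dx=+1,dy=+8->C; (5,6):dx=-3,dy=+2->D; (5,7):dx=+1,dy=+4->C
  (5,8):dx=-7,dy=-10->C; (5,9):dx=-9,dy=-7->C; (5,10):dx=-4,dy=-5->C; (6,7):dx=+4,dy=+2->C
  (6,8):dx=-4,dy=-12->C; (6,9):dx=-6,dy=-9->C; (6,10):dx=-1,dy=-7->C; (7,8):dx=-8,dy=-14->C
  (7,9):dx=-10,dy=-11->C; (7,10):dx=-5,dy=-9->C; (8,9):dx=-2,dy=+3->D; (8,10):dx=+3,dy=+5->C
  (9,10):dx=+5,dy=+2->C
Step 2: C = 38, D = 7, total pairs = 45.
Step 3: tau = (C - D)/(n(n-1)/2) = (38 - 7)/45 = 0.688889.
Step 4: Exact two-sided p-value (enumerate n! = 3628800 permutations of y under H0): p = 0.004687.
Step 5: alpha = 0.1. reject H0.

tau_b = 0.6889 (C=38, D=7), p = 0.004687, reject H0.


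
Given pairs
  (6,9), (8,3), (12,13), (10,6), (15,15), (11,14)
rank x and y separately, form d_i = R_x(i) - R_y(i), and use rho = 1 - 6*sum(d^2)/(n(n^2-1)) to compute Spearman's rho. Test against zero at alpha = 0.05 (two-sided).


Step 1: Rank x and y separately (midranks; no ties here).
rank(x): 6->1, 8->2, 12->5, 10->3, 15->6, 11->4
rank(y): 9->3, 3->1, 13->4, 6->2, 15->6, 14->5
Step 2: d_i = R_x(i) - R_y(i); compute d_i^2.
  (1-3)^2=4, (2-1)^2=1, (5-4)^2=1, (3-2)^2=1, (6-6)^2=0, (4-5)^2=1
sum(d^2) = 8.
Step 3: rho = 1 - 6*8 / (6*(6^2 - 1)) = 1 - 48/210 = 0.771429.
Step 4: Under H0, t = rho * sqrt((n-2)/(1-rho^2)) = 2.4247 ~ t(4).
Step 5: Two-sided p-value from the t-distribution with 4 df = 0.072397.
Step 6: alpha = 0.05. fail to reject H0.

rho = 0.7714, p = 0.072397, fail to reject H0 at alpha = 0.05.


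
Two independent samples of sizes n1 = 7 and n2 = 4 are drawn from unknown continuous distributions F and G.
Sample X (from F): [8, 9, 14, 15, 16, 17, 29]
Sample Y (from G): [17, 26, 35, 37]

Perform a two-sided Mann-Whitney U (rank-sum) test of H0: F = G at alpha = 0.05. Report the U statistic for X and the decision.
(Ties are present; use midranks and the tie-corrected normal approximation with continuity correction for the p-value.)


Step 1: Combine and sort all 11 observations; assign midranks.
sorted (value, group): (8,X), (9,X), (14,X), (15,X), (16,X), (17,X), (17,Y), (26,Y), (29,X), (35,Y), (37,Y)
ranks: 8->1, 9->2, 14->3, 15->4, 16->5, 17->6.5, 17->6.5, 26->8, 29->9, 35->10, 37->11
Step 2: Rank sum for X: R1 = 1 + 2 + 3 + 4 + 5 + 6.5 + 9 = 30.5.
Step 3: U_X = R1 - n1(n1+1)/2 = 30.5 - 7*8/2 = 30.5 - 28 = 2.5.
       U_Y = n1*n2 - U_X = 28 - 2.5 = 25.5.
Step 4: Ties are present, so use the tie-corrected normal approximation (with continuity correction) for the p-value.
Step 5: p-value = 0.037202; compare to alpha = 0.05. reject H0.

U_X = 2.5, p = 0.037202, reject H0 at alpha = 0.05.


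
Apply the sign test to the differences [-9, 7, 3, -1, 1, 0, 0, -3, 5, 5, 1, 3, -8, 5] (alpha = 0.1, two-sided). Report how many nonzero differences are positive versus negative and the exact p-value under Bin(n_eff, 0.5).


Step 1: Discard zero differences. Original n = 14; n_eff = number of nonzero differences = 12.
Nonzero differences (with sign): -9, +7, +3, -1, +1, -3, +5, +5, +1, +3, -8, +5
Step 2: Count signs: positive = 8, negative = 4.
Step 3: Under H0: P(positive) = 0.5, so the number of positives S ~ Bin(12, 0.5).
Step 4: Two-sided exact p-value = sum of Bin(12,0.5) probabilities at or below the observed probability = 0.387695.
Step 5: alpha = 0.1. fail to reject H0.

n_eff = 12, pos = 8, neg = 4, p = 0.387695, fail to reject H0.


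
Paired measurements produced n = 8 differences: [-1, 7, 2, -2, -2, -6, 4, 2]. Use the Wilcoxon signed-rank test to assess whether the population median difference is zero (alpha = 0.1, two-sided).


Step 1: Drop any zero differences (none here) and take |d_i|.
|d| = [1, 7, 2, 2, 2, 6, 4, 2]
Step 2: Midrank |d_i| (ties get averaged ranks).
ranks: |1|->1, |7|->8, |2|->3.5, |2|->3.5, |2|->3.5, |6|->7, |4|->6, |2|->3.5
Step 3: Attach original signs; sum ranks with positive sign and with negative sign.
W+ = 8 + 3.5 + 6 + 3.5 = 21
W- = 1 + 3.5 + 3.5 + 7 = 15
(Check: W+ + W- = 36 should equal n(n+1)/2 = 36.)
Step 4: Test statistic W = min(W+, W-) = 15.
Step 5: Ties in |d|, so use the tie-corrected normal approximation.
        E[W] = n(n+1)/4 = 8*9/4 = 18.
        Tie groups: |d|=2 (t=4); sum(t^3 - t) = 60.
        Var[W] = n(n+1)(2n+1)/24 - sum(t^3-t)/48 = 1224/24 - 60/48 = 49.75.
        z = (W - E[W]) / sqrt(Var[W]) = (15 - 18) / 7.0534 = -0.4253.
        Two-sided p = 2*Phi(z) = 0.670597.
Step 6: alpha = 0.1. fail to reject H0.

W+ = 21, W- = 15, W = min = 15, p = 0.670597, fail to reject H0.


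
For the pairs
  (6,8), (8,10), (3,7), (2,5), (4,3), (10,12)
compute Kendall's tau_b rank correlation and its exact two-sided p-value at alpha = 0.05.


Step 1: Enumerate the 15 unordered pairs (i,j) with i<j and classify each by sign(x_j-x_i) * sign(y_j-y_i).
  (1,2):dx=+2,dy=+2->C; (1,3):dx=-3,dy=-1->C; (1,4):dx=-4,dy=-3->C; (1,5):dx=-2,dy=-5->C
  (1,6):dx=+4,dy=+4->C; (2,3):dx=-5,dy=-3->C; (2,4):dx=-6,dy=-5->C; (2,5):dx=-4,dy=-7->C
  (2,6):dx=+2,dy=+2->C; (3,4):dx=-1,dy=-2->C; (3,5):dx=+1,dy=-4->D; (3,6):dx=+7,dy=+5->C
  (4,5):dx=+2,dy=-2->D; (4,6):dx=+8,dy=+7->C; (5,6):dx=+6,dy=+9->C
Step 2: C = 13, D = 2, total pairs = 15.
Step 3: tau = (C - D)/(n(n-1)/2) = (13 - 2)/15 = 0.733333.
Step 4: Exact two-sided p-value (enumerate n! = 720 permutations of y under H0): p = 0.055556.
Step 5: alpha = 0.05. fail to reject H0.

tau_b = 0.7333 (C=13, D=2), p = 0.055556, fail to reject H0.


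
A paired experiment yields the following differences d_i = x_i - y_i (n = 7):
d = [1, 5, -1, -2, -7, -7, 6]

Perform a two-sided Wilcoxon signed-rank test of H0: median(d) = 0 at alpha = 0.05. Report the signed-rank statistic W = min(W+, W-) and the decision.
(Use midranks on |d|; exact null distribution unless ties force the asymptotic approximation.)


Step 1: Drop any zero differences (none here) and take |d_i|.
|d| = [1, 5, 1, 2, 7, 7, 6]
Step 2: Midrank |d_i| (ties get averaged ranks).
ranks: |1|->1.5, |5|->4, |1|->1.5, |2|->3, |7|->6.5, |7|->6.5, |6|->5
Step 3: Attach original signs; sum ranks with positive sign and with negative sign.
W+ = 1.5 + 4 + 5 = 10.5
W- = 1.5 + 3 + 6.5 + 6.5 = 17.5
(Check: W+ + W- = 28 should equal n(n+1)/2 = 28.)
Step 4: Test statistic W = min(W+, W-) = 10.5.
Step 5: Ties in |d|, so use the tie-corrected normal approximation.
        E[W] = n(n+1)/4 = 7*8/4 = 14.
        Tie groups: |d|=1 (t=2), |d|=7 (t=2); sum(t^3 - t) = 12.
        Var[W] = n(n+1)(2n+1)/24 - sum(t^3-t)/48 = 840/24 - 12/48 = 34.75.
        z = (W - E[W]) / sqrt(Var[W]) = (10.5 - 14) / 5.8949 = -0.5937.
        Two-sided p = 2*Phi(z) = 0.552691.
Step 6: alpha = 0.05. fail to reject H0.

W+ = 10.5, W- = 17.5, W = min = 10.5, p = 0.552691, fail to reject H0.


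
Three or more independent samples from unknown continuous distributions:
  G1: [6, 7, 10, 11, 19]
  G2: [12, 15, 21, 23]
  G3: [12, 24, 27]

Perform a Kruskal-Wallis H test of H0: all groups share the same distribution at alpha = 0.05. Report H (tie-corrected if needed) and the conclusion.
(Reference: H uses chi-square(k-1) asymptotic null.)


Step 1: Combine all N = 12 observations and assign midranks.
sorted (value, group, rank): (6,G1,1), (7,G1,2), (10,G1,3), (11,G1,4), (12,G2,5.5), (12,G3,5.5), (15,G2,7), (19,G1,8), (21,G2,9), (23,G2,10), (24,G3,11), (27,G3,12)
Step 2: Sum ranks within each group.
R_1 = 18 (n_1 = 5)
R_2 = 31.5 (n_2 = 4)
R_3 = 28.5 (n_3 = 3)
Step 3: H = 12/(N(N+1)) * sum(R_i^2/n_i) - 3(N+1)
     = 12/(12*13) * (18^2/5 + 31.5^2/4 + 28.5^2/3) - 3*13
     = 0.076923 * 583.612 - 39
     = 5.893269.
Step 4: Ties present; correction factor C = 1 - 6/(12^3 - 12) = 0.996503. Corrected H = 5.893269 / 0.996503 = 5.913947.
Step 5: Under H0, H ~ chi^2(2); p-value = 0.051976.
Step 6: alpha = 0.05. fail to reject H0.

H = 5.9139, df = 2, p = 0.051976, fail to reject H0.


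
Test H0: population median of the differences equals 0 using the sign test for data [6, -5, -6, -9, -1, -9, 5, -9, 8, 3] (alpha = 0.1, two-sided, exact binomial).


Step 1: Discard zero differences. Original n = 10; n_eff = number of nonzero differences = 10.
Nonzero differences (with sign): +6, -5, -6, -9, -1, -9, +5, -9, +8, +3
Step 2: Count signs: positive = 4, negative = 6.
Step 3: Under H0: P(positive) = 0.5, so the number of positives S ~ Bin(10, 0.5).
Step 4: Two-sided exact p-value = sum of Bin(10,0.5) probabilities at or below the observed probability = 0.753906.
Step 5: alpha = 0.1. fail to reject H0.

n_eff = 10, pos = 4, neg = 6, p = 0.753906, fail to reject H0.


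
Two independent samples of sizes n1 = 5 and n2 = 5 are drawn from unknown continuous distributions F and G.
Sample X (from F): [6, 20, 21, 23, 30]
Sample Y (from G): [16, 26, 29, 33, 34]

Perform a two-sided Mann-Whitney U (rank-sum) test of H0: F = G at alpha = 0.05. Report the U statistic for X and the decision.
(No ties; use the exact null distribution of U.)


Step 1: Combine and sort all 10 observations; assign midranks.
sorted (value, group): (6,X), (16,Y), (20,X), (21,X), (23,X), (26,Y), (29,Y), (30,X), (33,Y), (34,Y)
ranks: 6->1, 16->2, 20->3, 21->4, 23->5, 26->6, 29->7, 30->8, 33->9, 34->10
Step 2: Rank sum for X: R1 = 1 + 3 + 4 + 5 + 8 = 21.
Step 3: U_X = R1 - n1(n1+1)/2 = 21 - 5*6/2 = 21 - 15 = 6.
       U_Y = n1*n2 - U_X = 25 - 6 = 19.
Step 4: No ties, so the exact null distribution of U (based on enumerating the C(10,5) = 252 equally likely rank assignments) gives the two-sided p-value.
Step 5: p-value = 0.222222; compare to alpha = 0.05. fail to reject H0.

U_X = 6, p = 0.222222, fail to reject H0 at alpha = 0.05.


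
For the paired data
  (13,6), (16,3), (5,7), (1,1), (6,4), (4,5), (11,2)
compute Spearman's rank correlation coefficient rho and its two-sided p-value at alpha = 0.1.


Step 1: Rank x and y separately (midranks; no ties here).
rank(x): 13->6, 16->7, 5->3, 1->1, 6->4, 4->2, 11->5
rank(y): 6->6, 3->3, 7->7, 1->1, 4->4, 5->5, 2->2
Step 2: d_i = R_x(i) - R_y(i); compute d_i^2.
  (6-6)^2=0, (7-3)^2=16, (3-7)^2=16, (1-1)^2=0, (4-4)^2=0, (2-5)^2=9, (5-2)^2=9
sum(d^2) = 50.
Step 3: rho = 1 - 6*50 / (7*(7^2 - 1)) = 1 - 300/336 = 0.107143.
Step 4: Under H0, t = rho * sqrt((n-2)/(1-rho^2)) = 0.2410 ~ t(5).
Step 5: Two-sided p-value from the t-distribution with 5 df = 0.819151.
Step 6: alpha = 0.1. fail to reject H0.

rho = 0.1071, p = 0.819151, fail to reject H0 at alpha = 0.1.


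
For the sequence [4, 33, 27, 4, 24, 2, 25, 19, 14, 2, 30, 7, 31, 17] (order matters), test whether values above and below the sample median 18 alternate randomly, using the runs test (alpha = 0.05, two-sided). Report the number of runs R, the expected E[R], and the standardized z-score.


Step 1: Compute median = 18; label A = above, B = below.
Labels in order: BAABABAABBABAB  (n_A = 7, n_B = 7)
Step 2: Count runs R = 11.
Step 3: Under H0 (random ordering), E[R] = 2*n_A*n_B/(n_A+n_B) + 1 = 2*7*7/14 + 1 = 8.0000.
        Var[R] = 2*n_A*n_B*(2*n_A*n_B - n_A - n_B) / ((n_A+n_B)^2 * (n_A+n_B-1)) = 8232/2548 = 3.2308.
        SD[R] = 1.7974.
Step 4: Continuity-corrected z = (R - 0.5 - E[R]) / SD[R] = (11 - 0.5 - 8.0000) / 1.7974 = 1.3909.
Step 5: Two-sided p-value via normal approximation = 2*(1 - Phi(|z|)) = 0.164264.
Step 6: alpha = 0.05. fail to reject H0.

R = 11, z = 1.3909, p = 0.164264, fail to reject H0.


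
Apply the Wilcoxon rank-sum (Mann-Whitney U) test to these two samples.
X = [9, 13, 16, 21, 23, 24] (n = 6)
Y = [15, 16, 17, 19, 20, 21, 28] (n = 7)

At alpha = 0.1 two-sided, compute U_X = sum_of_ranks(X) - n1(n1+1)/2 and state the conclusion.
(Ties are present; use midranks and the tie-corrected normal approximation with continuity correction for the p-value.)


Step 1: Combine and sort all 13 observations; assign midranks.
sorted (value, group): (9,X), (13,X), (15,Y), (16,X), (16,Y), (17,Y), (19,Y), (20,Y), (21,X), (21,Y), (23,X), (24,X), (28,Y)
ranks: 9->1, 13->2, 15->3, 16->4.5, 16->4.5, 17->6, 19->7, 20->8, 21->9.5, 21->9.5, 23->11, 24->12, 28->13
Step 2: Rank sum for X: R1 = 1 + 2 + 4.5 + 9.5 + 11 + 12 = 40.
Step 3: U_X = R1 - n1(n1+1)/2 = 40 - 6*7/2 = 40 - 21 = 19.
       U_Y = n1*n2 - U_X = 42 - 19 = 23.
Step 4: Ties are present, so use the tie-corrected normal approximation (with continuity correction) for the p-value.
Step 5: p-value = 0.829863; compare to alpha = 0.1. fail to reject H0.

U_X = 19, p = 0.829863, fail to reject H0 at alpha = 0.1.


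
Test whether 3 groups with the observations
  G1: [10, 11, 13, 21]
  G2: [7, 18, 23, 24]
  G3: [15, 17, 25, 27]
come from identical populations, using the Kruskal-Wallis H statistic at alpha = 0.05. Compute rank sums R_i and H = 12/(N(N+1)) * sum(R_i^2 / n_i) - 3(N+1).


Step 1: Combine all N = 12 observations and assign midranks.
sorted (value, group, rank): (7,G2,1), (10,G1,2), (11,G1,3), (13,G1,4), (15,G3,5), (17,G3,6), (18,G2,7), (21,G1,8), (23,G2,9), (24,G2,10), (25,G3,11), (27,G3,12)
Step 2: Sum ranks within each group.
R_1 = 17 (n_1 = 4)
R_2 = 27 (n_2 = 4)
R_3 = 34 (n_3 = 4)
Step 3: H = 12/(N(N+1)) * sum(R_i^2/n_i) - 3(N+1)
     = 12/(12*13) * (17^2/4 + 27^2/4 + 34^2/4) - 3*13
     = 0.076923 * 543.5 - 39
     = 2.807692.
Step 4: No ties, so H is used without correction.
Step 5: Under H0, H ~ chi^2(2); p-value = 0.245650.
Step 6: alpha = 0.05. fail to reject H0.

H = 2.8077, df = 2, p = 0.245650, fail to reject H0.


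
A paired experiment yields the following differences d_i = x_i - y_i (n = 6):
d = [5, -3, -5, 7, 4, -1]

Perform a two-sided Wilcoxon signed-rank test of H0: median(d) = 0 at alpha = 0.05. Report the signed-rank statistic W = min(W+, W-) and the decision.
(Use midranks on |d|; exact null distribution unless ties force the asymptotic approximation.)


Step 1: Drop any zero differences (none here) and take |d_i|.
|d| = [5, 3, 5, 7, 4, 1]
Step 2: Midrank |d_i| (ties get averaged ranks).
ranks: |5|->4.5, |3|->2, |5|->4.5, |7|->6, |4|->3, |1|->1
Step 3: Attach original signs; sum ranks with positive sign and with negative sign.
W+ = 4.5 + 6 + 3 = 13.5
W- = 2 + 4.5 + 1 = 7.5
(Check: W+ + W- = 21 should equal n(n+1)/2 = 21.)
Step 4: Test statistic W = min(W+, W-) = 7.5.
Step 5: Ties in |d|, so use the tie-corrected normal approximation.
        E[W] = n(n+1)/4 = 6*7/4 = 10.5.
        Tie groups: |d|=5 (t=2); sum(t^3 - t) = 6.
        Var[W] = n(n+1)(2n+1)/24 - sum(t^3-t)/48 = 546/24 - 6/48 = 22.625.
        z = (W - E[W]) / sqrt(Var[W]) = (7.5 - 10.5) / 4.7566 = -0.6307.
        Two-sided p = 2*Phi(z) = 0.528233.
Step 6: alpha = 0.05. fail to reject H0.

W+ = 13.5, W- = 7.5, W = min = 7.5, p = 0.528233, fail to reject H0.


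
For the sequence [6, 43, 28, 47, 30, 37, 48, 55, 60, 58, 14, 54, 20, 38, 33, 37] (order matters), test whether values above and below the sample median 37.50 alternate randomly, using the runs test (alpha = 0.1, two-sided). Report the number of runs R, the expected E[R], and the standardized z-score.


Step 1: Compute median = 37.50; label A = above, B = below.
Labels in order: BABABBAAAABABABB  (n_A = 8, n_B = 8)
Step 2: Count runs R = 11.
Step 3: Under H0 (random ordering), E[R] = 2*n_A*n_B/(n_A+n_B) + 1 = 2*8*8/16 + 1 = 9.0000.
        Var[R] = 2*n_A*n_B*(2*n_A*n_B - n_A - n_B) / ((n_A+n_B)^2 * (n_A+n_B-1)) = 14336/3840 = 3.7333.
        SD[R] = 1.9322.
Step 4: Continuity-corrected z = (R - 0.5 - E[R]) / SD[R] = (11 - 0.5 - 9.0000) / 1.9322 = 0.7763.
Step 5: Two-sided p-value via normal approximation = 2*(1 - Phi(|z|)) = 0.437558.
Step 6: alpha = 0.1. fail to reject H0.

R = 11, z = 0.7763, p = 0.437558, fail to reject H0.


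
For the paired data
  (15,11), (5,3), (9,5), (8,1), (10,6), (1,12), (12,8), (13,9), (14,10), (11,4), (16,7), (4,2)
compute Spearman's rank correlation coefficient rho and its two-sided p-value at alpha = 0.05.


Step 1: Rank x and y separately (midranks; no ties here).
rank(x): 15->11, 5->3, 9->5, 8->4, 10->6, 1->1, 12->8, 13->9, 14->10, 11->7, 16->12, 4->2
rank(y): 11->11, 3->3, 5->5, 1->1, 6->6, 12->12, 8->8, 9->9, 10->10, 4->4, 7->7, 2->2
Step 2: d_i = R_x(i) - R_y(i); compute d_i^2.
  (11-11)^2=0, (3-3)^2=0, (5-5)^2=0, (4-1)^2=9, (6-6)^2=0, (1-12)^2=121, (8-8)^2=0, (9-9)^2=0, (10-10)^2=0, (7-4)^2=9, (12-7)^2=25, (2-2)^2=0
sum(d^2) = 164.
Step 3: rho = 1 - 6*164 / (12*(12^2 - 1)) = 1 - 984/1716 = 0.426573.
Step 4: Under H0, t = rho * sqrt((n-2)/(1-rho^2)) = 1.4914 ~ t(10).
Step 5: Two-sided p-value from the t-distribution with 10 df = 0.166700.
Step 6: alpha = 0.05. fail to reject H0.

rho = 0.4266, p = 0.166700, fail to reject H0 at alpha = 0.05.


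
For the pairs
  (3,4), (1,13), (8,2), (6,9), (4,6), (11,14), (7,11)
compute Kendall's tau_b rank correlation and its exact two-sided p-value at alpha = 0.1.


Step 1: Enumerate the 21 unordered pairs (i,j) with i<j and classify each by sign(x_j-x_i) * sign(y_j-y_i).
  (1,2):dx=-2,dy=+9->D; (1,3):dx=+5,dy=-2->D; (1,4):dx=+3,dy=+5->C; (1,5):dx=+1,dy=+2->C
  (1,6):dx=+8,dy=+10->C; (1,7):dx=+4,dy=+7->C; (2,3):dx=+7,dy=-11->D; (2,4):dx=+5,dy=-4->D
  (2,5):dx=+3,dy=-7->D; (2,6):dx=+10,dy=+1->C; (2,7):dx=+6,dy=-2->D; (3,4):dx=-2,dy=+7->D
  (3,5):dx=-4,dy=+4->D; (3,6):dx=+3,dy=+12->C; (3,7):dx=-1,dy=+9->D; (4,5):dx=-2,dy=-3->C
  (4,6):dx=+5,dy=+5->C; (4,7):dx=+1,dy=+2->C; (5,6):dx=+7,dy=+8->C; (5,7):dx=+3,dy=+5->C
  (6,7):dx=-4,dy=-3->C
Step 2: C = 12, D = 9, total pairs = 21.
Step 3: tau = (C - D)/(n(n-1)/2) = (12 - 9)/21 = 0.142857.
Step 4: Exact two-sided p-value (enumerate n! = 5040 permutations of y under H0): p = 0.772619.
Step 5: alpha = 0.1. fail to reject H0.

tau_b = 0.1429 (C=12, D=9), p = 0.772619, fail to reject H0.


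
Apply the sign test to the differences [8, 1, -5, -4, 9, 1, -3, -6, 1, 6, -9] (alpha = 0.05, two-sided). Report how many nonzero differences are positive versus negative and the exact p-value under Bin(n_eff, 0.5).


Step 1: Discard zero differences. Original n = 11; n_eff = number of nonzero differences = 11.
Nonzero differences (with sign): +8, +1, -5, -4, +9, +1, -3, -6, +1, +6, -9
Step 2: Count signs: positive = 6, negative = 5.
Step 3: Under H0: P(positive) = 0.5, so the number of positives S ~ Bin(11, 0.5).
Step 4: Two-sided exact p-value = sum of Bin(11,0.5) probabilities at or below the observed probability = 1.000000.
Step 5: alpha = 0.05. fail to reject H0.

n_eff = 11, pos = 6, neg = 5, p = 1.000000, fail to reject H0.


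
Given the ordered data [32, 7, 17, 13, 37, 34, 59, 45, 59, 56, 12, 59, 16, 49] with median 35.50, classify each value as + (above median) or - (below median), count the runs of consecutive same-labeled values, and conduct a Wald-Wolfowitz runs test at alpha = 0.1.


Step 1: Compute median = 35.50; label A = above, B = below.
Labels in order: BBBBABAAAABABA  (n_A = 7, n_B = 7)
Step 2: Count runs R = 8.
Step 3: Under H0 (random ordering), E[R] = 2*n_A*n_B/(n_A+n_B) + 1 = 2*7*7/14 + 1 = 8.0000.
        Var[R] = 2*n_A*n_B*(2*n_A*n_B - n_A - n_B) / ((n_A+n_B)^2 * (n_A+n_B-1)) = 8232/2548 = 3.2308.
        SD[R] = 1.7974.
Step 4: R = E[R], so z = 0 with no continuity correction.
Step 5: Two-sided p-value via normal approximation = 2*(1 - Phi(|z|)) = 1.000000.
Step 6: alpha = 0.1. fail to reject H0.

R = 8, z = 0.0000, p = 1.000000, fail to reject H0.


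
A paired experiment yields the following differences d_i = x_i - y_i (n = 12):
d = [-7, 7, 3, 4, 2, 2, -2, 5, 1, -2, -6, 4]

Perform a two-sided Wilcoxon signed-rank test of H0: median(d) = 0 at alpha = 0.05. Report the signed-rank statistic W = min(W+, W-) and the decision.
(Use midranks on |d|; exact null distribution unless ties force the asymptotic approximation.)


Step 1: Drop any zero differences (none here) and take |d_i|.
|d| = [7, 7, 3, 4, 2, 2, 2, 5, 1, 2, 6, 4]
Step 2: Midrank |d_i| (ties get averaged ranks).
ranks: |7|->11.5, |7|->11.5, |3|->6, |4|->7.5, |2|->3.5, |2|->3.5, |2|->3.5, |5|->9, |1|->1, |2|->3.5, |6|->10, |4|->7.5
Step 3: Attach original signs; sum ranks with positive sign and with negative sign.
W+ = 11.5 + 6 + 7.5 + 3.5 + 3.5 + 9 + 1 + 7.5 = 49.5
W- = 11.5 + 3.5 + 3.5 + 10 = 28.5
(Check: W+ + W- = 78 should equal n(n+1)/2 = 78.)
Step 4: Test statistic W = min(W+, W-) = 28.5.
Step 5: Ties in |d|, so use the tie-corrected normal approximation.
        E[W] = n(n+1)/4 = 12*13/4 = 39.
        Tie groups: |d|=2 (t=4), |d|=4 (t=2), |d|=7 (t=2); sum(t^3 - t) = 72.
        Var[W] = n(n+1)(2n+1)/24 - sum(t^3-t)/48 = 3900/24 - 72/48 = 161.
        z = (W - E[W]) / sqrt(Var[W]) = (28.5 - 39) / 12.6886 = -0.8275.
        Two-sided p = 2*Phi(z) = 0.407945.
Step 6: alpha = 0.05. fail to reject H0.

W+ = 49.5, W- = 28.5, W = min = 28.5, p = 0.407945, fail to reject H0.


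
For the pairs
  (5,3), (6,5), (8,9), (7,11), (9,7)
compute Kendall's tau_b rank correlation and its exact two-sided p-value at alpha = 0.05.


Step 1: Enumerate the 10 unordered pairs (i,j) with i<j and classify each by sign(x_j-x_i) * sign(y_j-y_i).
  (1,2):dx=+1,dy=+2->C; (1,3):dx=+3,dy=+6->C; (1,4):dx=+2,dy=+8->C; (1,5):dx=+4,dy=+4->C
  (2,3):dx=+2,dy=+4->C; (2,4):dx=+1,dy=+6->C; (2,5):dx=+3,dy=+2->C; (3,4):dx=-1,dy=+2->D
  (3,5):dx=+1,dy=-2->D; (4,5):dx=+2,dy=-4->D
Step 2: C = 7, D = 3, total pairs = 10.
Step 3: tau = (C - D)/(n(n-1)/2) = (7 - 3)/10 = 0.400000.
Step 4: Exact two-sided p-value (enumerate n! = 120 permutations of y under H0): p = 0.483333.
Step 5: alpha = 0.05. fail to reject H0.

tau_b = 0.4000 (C=7, D=3), p = 0.483333, fail to reject H0.


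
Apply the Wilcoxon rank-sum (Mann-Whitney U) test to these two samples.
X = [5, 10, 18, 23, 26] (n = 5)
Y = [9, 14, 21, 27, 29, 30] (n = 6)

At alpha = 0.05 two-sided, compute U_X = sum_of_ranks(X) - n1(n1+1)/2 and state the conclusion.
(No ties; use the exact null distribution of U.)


Step 1: Combine and sort all 11 observations; assign midranks.
sorted (value, group): (5,X), (9,Y), (10,X), (14,Y), (18,X), (21,Y), (23,X), (26,X), (27,Y), (29,Y), (30,Y)
ranks: 5->1, 9->2, 10->3, 14->4, 18->5, 21->6, 23->7, 26->8, 27->9, 29->10, 30->11
Step 2: Rank sum for X: R1 = 1 + 3 + 5 + 7 + 8 = 24.
Step 3: U_X = R1 - n1(n1+1)/2 = 24 - 5*6/2 = 24 - 15 = 9.
       U_Y = n1*n2 - U_X = 30 - 9 = 21.
Step 4: No ties, so the exact null distribution of U (based on enumerating the C(11,5) = 462 equally likely rank assignments) gives the two-sided p-value.
Step 5: p-value = 0.329004; compare to alpha = 0.05. fail to reject H0.

U_X = 9, p = 0.329004, fail to reject H0 at alpha = 0.05.


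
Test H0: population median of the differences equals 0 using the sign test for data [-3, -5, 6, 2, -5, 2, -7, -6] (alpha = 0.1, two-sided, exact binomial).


Step 1: Discard zero differences. Original n = 8; n_eff = number of nonzero differences = 8.
Nonzero differences (with sign): -3, -5, +6, +2, -5, +2, -7, -6
Step 2: Count signs: positive = 3, negative = 5.
Step 3: Under H0: P(positive) = 0.5, so the number of positives S ~ Bin(8, 0.5).
Step 4: Two-sided exact p-value = sum of Bin(8,0.5) probabilities at or below the observed probability = 0.726562.
Step 5: alpha = 0.1. fail to reject H0.

n_eff = 8, pos = 3, neg = 5, p = 0.726562, fail to reject H0.


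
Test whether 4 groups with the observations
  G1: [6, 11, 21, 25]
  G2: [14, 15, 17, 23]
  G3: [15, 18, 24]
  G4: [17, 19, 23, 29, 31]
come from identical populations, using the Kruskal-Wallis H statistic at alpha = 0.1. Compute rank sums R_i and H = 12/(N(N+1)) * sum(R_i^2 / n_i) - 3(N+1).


Step 1: Combine all N = 16 observations and assign midranks.
sorted (value, group, rank): (6,G1,1), (11,G1,2), (14,G2,3), (15,G2,4.5), (15,G3,4.5), (17,G2,6.5), (17,G4,6.5), (18,G3,8), (19,G4,9), (21,G1,10), (23,G2,11.5), (23,G4,11.5), (24,G3,13), (25,G1,14), (29,G4,15), (31,G4,16)
Step 2: Sum ranks within each group.
R_1 = 27 (n_1 = 4)
R_2 = 25.5 (n_2 = 4)
R_3 = 25.5 (n_3 = 3)
R_4 = 58 (n_4 = 5)
Step 3: H = 12/(N(N+1)) * sum(R_i^2/n_i) - 3(N+1)
     = 12/(16*17) * (27^2/4 + 25.5^2/4 + 25.5^2/3 + 58^2/5) - 3*17
     = 0.044118 * 1234.36 - 51
     = 3.457169.
Step 4: Ties present; correction factor C = 1 - 18/(16^3 - 16) = 0.995588. Corrected H = 3.457169 / 0.995588 = 3.472489.
Step 5: Under H0, H ~ chi^2(3); p-value = 0.324348.
Step 6: alpha = 0.1. fail to reject H0.

H = 3.4725, df = 3, p = 0.324348, fail to reject H0.


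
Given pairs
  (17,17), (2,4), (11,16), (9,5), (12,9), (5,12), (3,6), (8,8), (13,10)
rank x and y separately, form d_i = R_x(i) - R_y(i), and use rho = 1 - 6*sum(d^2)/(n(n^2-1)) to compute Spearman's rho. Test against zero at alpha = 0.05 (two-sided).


Step 1: Rank x and y separately (midranks; no ties here).
rank(x): 17->9, 2->1, 11->6, 9->5, 12->7, 5->3, 3->2, 8->4, 13->8
rank(y): 17->9, 4->1, 16->8, 5->2, 9->5, 12->7, 6->3, 8->4, 10->6
Step 2: d_i = R_x(i) - R_y(i); compute d_i^2.
  (9-9)^2=0, (1-1)^2=0, (6-8)^2=4, (5-2)^2=9, (7-5)^2=4, (3-7)^2=16, (2-3)^2=1, (4-4)^2=0, (8-6)^2=4
sum(d^2) = 38.
Step 3: rho = 1 - 6*38 / (9*(9^2 - 1)) = 1 - 228/720 = 0.683333.
Step 4: Under H0, t = rho * sqrt((n-2)/(1-rho^2)) = 2.4763 ~ t(7).
Step 5: Two-sided p-value from the t-distribution with 7 df = 0.042442.
Step 6: alpha = 0.05. reject H0.

rho = 0.6833, p = 0.042442, reject H0 at alpha = 0.05.


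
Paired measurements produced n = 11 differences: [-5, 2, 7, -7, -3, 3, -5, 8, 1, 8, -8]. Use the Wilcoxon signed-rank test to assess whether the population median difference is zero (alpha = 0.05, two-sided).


Step 1: Drop any zero differences (none here) and take |d_i|.
|d| = [5, 2, 7, 7, 3, 3, 5, 8, 1, 8, 8]
Step 2: Midrank |d_i| (ties get averaged ranks).
ranks: |5|->5.5, |2|->2, |7|->7.5, |7|->7.5, |3|->3.5, |3|->3.5, |5|->5.5, |8|->10, |1|->1, |8|->10, |8|->10
Step 3: Attach original signs; sum ranks with positive sign and with negative sign.
W+ = 2 + 7.5 + 3.5 + 10 + 1 + 10 = 34
W- = 5.5 + 7.5 + 3.5 + 5.5 + 10 = 32
(Check: W+ + W- = 66 should equal n(n+1)/2 = 66.)
Step 4: Test statistic W = min(W+, W-) = 32.
Step 5: Ties in |d|, so use the tie-corrected normal approximation.
        E[W] = n(n+1)/4 = 11*12/4 = 33.
        Tie groups: |d|=3 (t=2), |d|=5 (t=2), |d|=7 (t=2), |d|=8 (t=3); sum(t^3 - t) = 42.
        Var[W] = n(n+1)(2n+1)/24 - sum(t^3-t)/48 = 3036/24 - 42/48 = 125.625.
        z = (W - E[W]) / sqrt(Var[W]) = (32 - 33) / 11.2083 = -0.0892.
        Two-sided p = 2*Phi(z) = 0.928907.
Step 6: alpha = 0.05. fail to reject H0.

W+ = 34, W- = 32, W = min = 32, p = 0.928907, fail to reject H0.


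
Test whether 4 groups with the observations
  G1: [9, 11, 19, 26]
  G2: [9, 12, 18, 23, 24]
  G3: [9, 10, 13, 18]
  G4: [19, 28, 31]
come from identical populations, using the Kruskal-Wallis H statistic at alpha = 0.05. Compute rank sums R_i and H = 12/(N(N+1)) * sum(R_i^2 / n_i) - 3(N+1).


Step 1: Combine all N = 16 observations and assign midranks.
sorted (value, group, rank): (9,G1,2), (9,G2,2), (9,G3,2), (10,G3,4), (11,G1,5), (12,G2,6), (13,G3,7), (18,G2,8.5), (18,G3,8.5), (19,G1,10.5), (19,G4,10.5), (23,G2,12), (24,G2,13), (26,G1,14), (28,G4,15), (31,G4,16)
Step 2: Sum ranks within each group.
R_1 = 31.5 (n_1 = 4)
R_2 = 41.5 (n_2 = 5)
R_3 = 21.5 (n_3 = 4)
R_4 = 41.5 (n_4 = 3)
Step 3: H = 12/(N(N+1)) * sum(R_i^2/n_i) - 3(N+1)
     = 12/(16*17) * (31.5^2/4 + 41.5^2/5 + 21.5^2/4 + 41.5^2/3) - 3*17
     = 0.044118 * 1282.16 - 51
     = 5.565809.
Step 4: Ties present; correction factor C = 1 - 36/(16^3 - 16) = 0.991176. Corrected H = 5.565809 / 0.991176 = 5.615356.
Step 5: Under H0, H ~ chi^2(3); p-value = 0.131900.
Step 6: alpha = 0.05. fail to reject H0.

H = 5.6154, df = 3, p = 0.131900, fail to reject H0.


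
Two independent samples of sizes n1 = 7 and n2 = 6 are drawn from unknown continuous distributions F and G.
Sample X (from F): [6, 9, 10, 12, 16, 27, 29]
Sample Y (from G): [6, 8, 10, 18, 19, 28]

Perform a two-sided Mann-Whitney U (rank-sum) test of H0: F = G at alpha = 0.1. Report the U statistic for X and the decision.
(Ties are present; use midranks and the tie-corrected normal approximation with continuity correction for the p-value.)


Step 1: Combine and sort all 13 observations; assign midranks.
sorted (value, group): (6,X), (6,Y), (8,Y), (9,X), (10,X), (10,Y), (12,X), (16,X), (18,Y), (19,Y), (27,X), (28,Y), (29,X)
ranks: 6->1.5, 6->1.5, 8->3, 9->4, 10->5.5, 10->5.5, 12->7, 16->8, 18->9, 19->10, 27->11, 28->12, 29->13
Step 2: Rank sum for X: R1 = 1.5 + 4 + 5.5 + 7 + 8 + 11 + 13 = 50.
Step 3: U_X = R1 - n1(n1+1)/2 = 50 - 7*8/2 = 50 - 28 = 22.
       U_Y = n1*n2 - U_X = 42 - 22 = 20.
Step 4: Ties are present, so use the tie-corrected normal approximation (with continuity correction) for the p-value.
Step 5: p-value = 0.942900; compare to alpha = 0.1. fail to reject H0.

U_X = 22, p = 0.942900, fail to reject H0 at alpha = 0.1.


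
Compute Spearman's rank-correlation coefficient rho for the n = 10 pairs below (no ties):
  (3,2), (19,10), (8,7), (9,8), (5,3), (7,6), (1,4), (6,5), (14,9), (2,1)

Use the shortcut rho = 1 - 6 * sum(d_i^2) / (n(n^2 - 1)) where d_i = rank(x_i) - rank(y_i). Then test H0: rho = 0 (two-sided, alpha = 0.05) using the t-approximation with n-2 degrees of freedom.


Step 1: Rank x and y separately (midranks; no ties here).
rank(x): 3->3, 19->10, 8->7, 9->8, 5->4, 7->6, 1->1, 6->5, 14->9, 2->2
rank(y): 2->2, 10->10, 7->7, 8->8, 3->3, 6->6, 4->4, 5->5, 9->9, 1->1
Step 2: d_i = R_x(i) - R_y(i); compute d_i^2.
  (3-2)^2=1, (10-10)^2=0, (7-7)^2=0, (8-8)^2=0, (4-3)^2=1, (6-6)^2=0, (1-4)^2=9, (5-5)^2=0, (9-9)^2=0, (2-1)^2=1
sum(d^2) = 12.
Step 3: rho = 1 - 6*12 / (10*(10^2 - 1)) = 1 - 72/990 = 0.927273.
Step 4: Under H0, t = rho * sqrt((n-2)/(1-rho^2)) = 7.0054 ~ t(8).
Step 5: Two-sided p-value from the t-distribution with 8 df = 0.000112.
Step 6: alpha = 0.05. reject H0.

rho = 0.9273, p = 0.000112, reject H0 at alpha = 0.05.


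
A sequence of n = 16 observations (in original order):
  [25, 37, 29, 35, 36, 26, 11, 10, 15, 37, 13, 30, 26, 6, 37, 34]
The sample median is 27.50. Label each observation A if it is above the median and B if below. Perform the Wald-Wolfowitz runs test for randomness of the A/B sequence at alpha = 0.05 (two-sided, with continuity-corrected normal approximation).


Step 1: Compute median = 27.50; label A = above, B = below.
Labels in order: BAAAABBBBABABBAA  (n_A = 8, n_B = 8)
Step 2: Count runs R = 8.
Step 3: Under H0 (random ordering), E[R] = 2*n_A*n_B/(n_A+n_B) + 1 = 2*8*8/16 + 1 = 9.0000.
        Var[R] = 2*n_A*n_B*(2*n_A*n_B - n_A - n_B) / ((n_A+n_B)^2 * (n_A+n_B-1)) = 14336/3840 = 3.7333.
        SD[R] = 1.9322.
Step 4: Continuity-corrected z = (R + 0.5 - E[R]) / SD[R] = (8 + 0.5 - 9.0000) / 1.9322 = -0.2588.
Step 5: Two-sided p-value via normal approximation = 2*(1 - Phi(|z|)) = 0.795809.
Step 6: alpha = 0.05. fail to reject H0.

R = 8, z = -0.2588, p = 0.795809, fail to reject H0.


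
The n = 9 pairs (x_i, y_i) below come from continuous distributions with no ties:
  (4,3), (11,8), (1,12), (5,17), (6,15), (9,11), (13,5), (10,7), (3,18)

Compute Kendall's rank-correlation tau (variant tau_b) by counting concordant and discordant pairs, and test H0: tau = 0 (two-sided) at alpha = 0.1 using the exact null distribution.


Step 1: Enumerate the 36 unordered pairs (i,j) with i<j and classify each by sign(x_j-x_i) * sign(y_j-y_i).
  (1,2):dx=+7,dy=+5->C; (1,3):dx=-3,dy=+9->D; (1,4):dx=+1,dy=+14->C; (1,5):dx=+2,dy=+12->C
  (1,6):dx=+5,dy=+8->C; (1,7):dx=+9,dy=+2->C; (1,8):dx=+6,dy=+4->C; (1,9):dx=-1,dy=+15->D
  (2,3):dx=-10,dy=+4->D; (2,4):dx=-6,dy=+9->D; (2,5):dx=-5,dy=+7->D; (2,6):dx=-2,dy=+3->D
  (2,7):dx=+2,dy=-3->D; (2,8):dx=-1,dy=-1->C; (2,9):dx=-8,dy=+10->D; (3,4):dx=+4,dy=+5->C
  (3,5):dx=+5,dy=+3->C; (3,6):dx=+8,dy=-1->D; (3,7):dx=+12,dy=-7->D; (3,8):dx=+9,dy=-5->D
  (3,9):dx=+2,dy=+6->C; (4,5):dx=+1,dy=-2->D; (4,6):dx=+4,dy=-6->D; (4,7):dx=+8,dy=-12->D
  (4,8):dx=+5,dy=-10->D; (4,9):dx=-2,dy=+1->D; (5,6):dx=+3,dy=-4->D; (5,7):dx=+7,dy=-10->D
  (5,8):dx=+4,dy=-8->D; (5,9):dx=-3,dy=+3->D; (6,7):dx=+4,dy=-6->D; (6,8):dx=+1,dy=-4->D
  (6,9):dx=-6,dy=+7->D; (7,8):dx=-3,dy=+2->D; (7,9):dx=-10,dy=+13->D; (8,9):dx=-7,dy=+11->D
Step 2: C = 10, D = 26, total pairs = 36.
Step 3: tau = (C - D)/(n(n-1)/2) = (10 - 26)/36 = -0.444444.
Step 4: Exact two-sided p-value (enumerate n! = 362880 permutations of y under H0): p = 0.119439.
Step 5: alpha = 0.1. fail to reject H0.

tau_b = -0.4444 (C=10, D=26), p = 0.119439, fail to reject H0.
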